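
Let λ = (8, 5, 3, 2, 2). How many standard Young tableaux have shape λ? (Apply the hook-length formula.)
# SYT of shape (8, 5, 3, 2, 2) = 119041650

Hook-length formula: f^λ = n! / Π hook(c), product over all cells c of the Young diagram. For λ = (8, 5, 3, 2, 2), n = 20 boxes. Hook lengths by row (left-to-right, top-to-bottom): [12, 11, 8, 6, 5, 3, 2, 1]; [8, 7, 4, 2, 1]; [5, 4, 1]; [3, 2]; [2, 1]. Product of hooks = 20437401600. So f^λ = 20! / 20437401600 = 2432902008176640000 / 20437401600 = 119041650.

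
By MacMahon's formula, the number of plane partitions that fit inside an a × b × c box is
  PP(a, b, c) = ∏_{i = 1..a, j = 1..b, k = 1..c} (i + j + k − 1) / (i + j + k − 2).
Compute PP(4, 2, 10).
PP(4, 2, 10) = 273273

Evaluate the triple product over i = 1..4, j = 1..2, k = 1..10. The factors are (2/1) · (3/2) · (4/3) · (5/4) · (6/5) · (7/6) · (8/7) · (9/8) · … (80 factors total). The numerators and denominators telescope so the product is an integer; carrying out the multiplication exactly gives PP(4, 2, 10) = 273273.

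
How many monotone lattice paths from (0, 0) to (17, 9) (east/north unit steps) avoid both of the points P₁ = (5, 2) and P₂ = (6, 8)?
Number of paths = 2032130

Inclusion–exclusion. Total paths: C(26, 17) = 3124550. Through P₁: C(7, 5)·C(19, 12) = 1058148. Through P₂: C(14, 6)·C(12, 11) = 36036. Since P₁ is strictly southwest of P₂, a monotone path through both must visit P₁ then P₂; paths through both = C(7, 5)·C(7, 1)·C(12, 11) = 1764. Avoid both = 3124550 − 1058148 − 36036 + 1764 = 2032130.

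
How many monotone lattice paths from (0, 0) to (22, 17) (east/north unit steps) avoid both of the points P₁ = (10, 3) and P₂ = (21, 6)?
Number of paths = 48256712738

Inclusion–exclusion. Total paths: C(39, 22) = 51021117810. Through P₁: C(13, 10)·C(26, 12) = 2762102200. Through P₂: C(27, 21)·C(12, 1) = 3552120. Since P₁ is strictly southwest of P₂, a monotone path through both must visit P₁ then P₂; paths through both = C(13, 10)·C(14, 11)·C(12, 1) = 1249248. Avoid both = 51021117810 − 2762102200 − 3552120 + 1249248 = 48256712738.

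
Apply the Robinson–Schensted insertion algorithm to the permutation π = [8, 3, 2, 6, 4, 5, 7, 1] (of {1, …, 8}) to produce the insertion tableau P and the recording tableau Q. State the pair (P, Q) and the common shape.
P = [1, 4, 5, 7] / [2, 6] / [3] / [8];  Q = [1, 4, 6, 7] / [2, 5] / [3] / [8];  common shape = (4, 2, 1, 1)

Row-insert the values π_1, π_2, … into P one at a time, bumping the leftmost entry strictly greater than the inserted value down to the next row. The recording tableau Q records, in position (i, j), the step at which that cell was added to P.
  Insert 8 (step 1): P = [8];  Q = [1]
  Insert 3 (step 2): P = [3] / [8];  Q = [1] / [2]
  Insert 2 (step 3): P = [2] / [3] / [8];  Q = [1] / [2] / [3]
  Insert 6 (step 4): P = [2, 6] / [3] / [8];  Q = [1, 4] / [2] / [3]
  Insert 4 (step 5): P = [2, 4] / [3, 6] / [8];  Q = [1, 4] / [2, 5] / [3]
  Insert 5 (step 6): P = [2, 4, 5] / [3, 6] / [8];  Q = [1, 4, 6] / [2, 5] / [3]
  Insert 7 (step 7): P = [2, 4, 5, 7] / [3, 6] / [8];  Q = [1, 4, 6, 7] / [2, 5] / [3]
  Insert 1 (step 8): P = [1, 4, 5, 7] / [2, 6] / [3] / [8];  Q = [1, 4, 6, 7] / [2, 5] / [3] / [8]
Final shape: (4, 2, 1, 1).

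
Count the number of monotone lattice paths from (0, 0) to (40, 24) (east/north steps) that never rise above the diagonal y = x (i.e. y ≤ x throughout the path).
Number of paths = 103927677877666440

By the reflection principle (André's argument), the number of monotone paths to (40, 24) with n ≤ m that never go above y = x is C(64, 40) − C(64, 41) = 250649105469666120 − 146721427591999680 = 103927677877666440.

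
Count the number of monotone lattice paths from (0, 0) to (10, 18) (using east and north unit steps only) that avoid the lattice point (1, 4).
Number of paths = 9037160

Total paths from (0, 0) to (10, 18): C(28, 10) = 13123110. Paths through (1, 4): (paths (0, 0) → (1, 4)) × (paths (1, 4) → (10, 18)) = C(5, 1) · C(23, 9) = 5 · 817190 = 4085950. Avoidance count = 13123110 − 4085950 = 9037160.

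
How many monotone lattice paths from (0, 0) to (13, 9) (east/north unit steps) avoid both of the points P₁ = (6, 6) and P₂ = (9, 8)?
Number of paths = 311190

Inclusion–exclusion. Total paths: C(22, 13) = 497420. Through P₁: C(12, 6)·C(10, 7) = 110880. Through P₂: C(17, 9)·C(5, 4) = 121550. Since P₁ is strictly southwest of P₂, a monotone path through both must visit P₁ then P₂; paths through both = C(12, 6)·C(5, 3)·C(5, 4) = 46200. Avoid both = 497420 − 110880 − 121550 + 46200 = 311190.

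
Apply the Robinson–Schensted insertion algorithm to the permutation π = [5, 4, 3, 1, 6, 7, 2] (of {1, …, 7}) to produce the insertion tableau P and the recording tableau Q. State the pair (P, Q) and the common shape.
P = [1, 2, 7] / [3, 6] / [4] / [5];  Q = [1, 5, 6] / [2, 7] / [3] / [4];  common shape = (3, 2, 1, 1)

Row-insert the values π_1, π_2, … into P one at a time, bumping the leftmost entry strictly greater than the inserted value down to the next row. The recording tableau Q records, in position (i, j), the step at which that cell was added to P.
  Insert 5 (step 1): P = [5];  Q = [1]
  Insert 4 (step 2): P = [4] / [5];  Q = [1] / [2]
  Insert 3 (step 3): P = [3] / [4] / [5];  Q = [1] / [2] / [3]
  Insert 1 (step 4): P = [1] / [3] / [4] / [5];  Q = [1] / [2] / [3] / [4]
  Insert 6 (step 5): P = [1, 6] / [3] / [4] / [5];  Q = [1, 5] / [2] / [3] / [4]
  Insert 7 (step 6): P = [1, 6, 7] / [3] / [4] / [5];  Q = [1, 5, 6] / [2] / [3] / [4]
  Insert 2 (step 7): P = [1, 2, 7] / [3, 6] / [4] / [5];  Q = [1, 5, 6] / [2, 7] / [3] / [4]
Final shape: (3, 2, 1, 1).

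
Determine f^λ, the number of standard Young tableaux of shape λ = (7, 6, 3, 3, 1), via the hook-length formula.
# SYT of shape (7, 6, 3, 3, 1) = 94057600

Hook-length formula: f^λ = n! / Π hook(c), product over all cells c of the Young diagram. For λ = (7, 6, 3, 3, 1), n = 20 boxes. Hook lengths by row (left-to-right, top-to-bottom): [11, 9, 8, 5, 4, 3, 1]; [9, 7, 6, 3, 2, 1]; [5, 3, 2]; [4, 2, 1]; [1]. Product of hooks = 25866086400. So f^λ = 20! / 25866086400 = 2432902008176640000 / 25866086400 = 94057600.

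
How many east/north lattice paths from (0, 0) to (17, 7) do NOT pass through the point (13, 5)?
Number of paths = 217584

Total paths from (0, 0) to (17, 7): C(24, 17) = 346104. Paths through (13, 5): (paths (0, 0) → (13, 5)) × (paths (13, 5) → (17, 7)) = C(18, 13) · C(6, 4) = 8568 · 15 = 128520. Avoidance count = 346104 − 128520 = 217584.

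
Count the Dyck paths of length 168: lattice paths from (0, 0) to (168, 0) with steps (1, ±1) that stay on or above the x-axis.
C_84 = 270557451039395118028642463289168566420671280440

These Dyck paths are counted by the Catalan number C_n = (1/(n + 1)) · C(2n, n). For n = 84: C_84 = (1/85) · C(168, 84) = 22997383338348585032434609379579328145757058837400/85 = 270557451039395118028642463289168566420671280440.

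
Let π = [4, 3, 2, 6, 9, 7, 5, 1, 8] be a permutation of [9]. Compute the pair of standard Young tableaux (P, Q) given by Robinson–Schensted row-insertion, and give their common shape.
P = [1, 5, 7, 8] / [2, 6] / [3, 9] / [4];  Q = [1, 4, 5, 9] / [2, 6] / [3, 7] / [8];  common shape = (4, 2, 2, 1)

Row-insert the values π_1, π_2, … into P one at a time, bumping the leftmost entry strictly greater than the inserted value down to the next row. The recording tableau Q records, in position (i, j), the step at which that cell was added to P.
  Insert 4 (step 1): P = [4];  Q = [1]
  Insert 3 (step 2): P = [3] / [4];  Q = [1] / [2]
  Insert 2 (step 3): P = [2] / [3] / [4];  Q = [1] / [2] / [3]
  Insert 6 (step 4): P = [2, 6] / [3] / [4];  Q = [1, 4] / [2] / [3]
  Insert 9 (step 5): P = [2, 6, 9] / [3] / [4];  Q = [1, 4, 5] / [2] / [3]
  Insert 7 (step 6): P = [2, 6, 7] / [3, 9] / [4];  Q = [1, 4, 5] / [2, 6] / [3]
  Insert 5 (step 7): P = [2, 5, 7] / [3, 6] / [4, 9];  Q = [1, 4, 5] / [2, 6] / [3, 7]
  Insert 1 (step 8): P = [1, 5, 7] / [2, 6] / [3, 9] / [4];  Q = [1, 4, 5] / [2, 6] / [3, 7] / [8]
  Insert 8 (step 9): P = [1, 5, 7, 8] / [2, 6] / [3, 9] / [4];  Q = [1, 4, 5, 9] / [2, 6] / [3, 7] / [8]
Final shape: (4, 2, 2, 1).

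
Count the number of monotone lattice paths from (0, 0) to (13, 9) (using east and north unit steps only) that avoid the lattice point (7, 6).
Number of paths = 353276

Total paths from (0, 0) to (13, 9): C(22, 13) = 497420. Paths through (7, 6): (paths (0, 0) → (7, 6)) × (paths (7, 6) → (13, 9)) = C(13, 7) · C(9, 6) = 1716 · 84 = 144144. Avoidance count = 497420 − 144144 = 353276.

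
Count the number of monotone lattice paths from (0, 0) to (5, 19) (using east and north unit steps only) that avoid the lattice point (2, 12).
Number of paths = 31584

Total paths from (0, 0) to (5, 19): C(24, 5) = 42504. Paths through (2, 12): (paths (0, 0) → (2, 12)) × (paths (2, 12) → (5, 19)) = C(14, 2) · C(10, 3) = 91 · 120 = 10920. Avoidance count = 42504 − 10920 = 31584.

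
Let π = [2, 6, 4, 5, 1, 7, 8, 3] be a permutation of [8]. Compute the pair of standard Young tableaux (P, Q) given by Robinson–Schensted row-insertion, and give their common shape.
P = [1, 3, 5, 7, 8] / [2, 4] / [6];  Q = [1, 2, 4, 6, 7] / [3, 8] / [5];  common shape = (5, 2, 1)

Row-insert the values π_1, π_2, … into P one at a time, bumping the leftmost entry strictly greater than the inserted value down to the next row. The recording tableau Q records, in position (i, j), the step at which that cell was added to P.
  Insert 2 (step 1): P = [2];  Q = [1]
  Insert 6 (step 2): P = [2, 6];  Q = [1, 2]
  Insert 4 (step 3): P = [2, 4] / [6];  Q = [1, 2] / [3]
  Insert 5 (step 4): P = [2, 4, 5] / [6];  Q = [1, 2, 4] / [3]
  Insert 1 (step 5): P = [1, 4, 5] / [2] / [6];  Q = [1, 2, 4] / [3] / [5]
  Insert 7 (step 6): P = [1, 4, 5, 7] / [2] / [6];  Q = [1, 2, 4, 6] / [3] / [5]
  Insert 8 (step 7): P = [1, 4, 5, 7, 8] / [2] / [6];  Q = [1, 2, 4, 6, 7] / [3] / [5]
  Insert 3 (step 8): P = [1, 3, 5, 7, 8] / [2, 4] / [6];  Q = [1, 2, 4, 6, 7] / [3, 8] / [5]
Final shape: (5, 2, 1).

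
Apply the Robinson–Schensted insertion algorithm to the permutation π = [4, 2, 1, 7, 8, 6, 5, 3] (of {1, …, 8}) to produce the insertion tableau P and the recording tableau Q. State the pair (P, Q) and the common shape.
P = [1, 3, 8] / [2, 5] / [4, 6] / [7];  Q = [1, 4, 5] / [2, 6] / [3, 7] / [8];  common shape = (3, 2, 2, 1)

Row-insert the values π_1, π_2, … into P one at a time, bumping the leftmost entry strictly greater than the inserted value down to the next row. The recording tableau Q records, in position (i, j), the step at which that cell was added to P.
  Insert 4 (step 1): P = [4];  Q = [1]
  Insert 2 (step 2): P = [2] / [4];  Q = [1] / [2]
  Insert 1 (step 3): P = [1] / [2] / [4];  Q = [1] / [2] / [3]
  Insert 7 (step 4): P = [1, 7] / [2] / [4];  Q = [1, 4] / [2] / [3]
  Insert 8 (step 5): P = [1, 7, 8] / [2] / [4];  Q = [1, 4, 5] / [2] / [3]
  Insert 6 (step 6): P = [1, 6, 8] / [2, 7] / [4];  Q = [1, 4, 5] / [2, 6] / [3]
  Insert 5 (step 7): P = [1, 5, 8] / [2, 6] / [4, 7];  Q = [1, 4, 5] / [2, 6] / [3, 7]
  Insert 3 (step 8): P = [1, 3, 8] / [2, 5] / [4, 6] / [7];  Q = [1, 4, 5] / [2, 6] / [3, 7] / [8]
Final shape: (3, 2, 2, 1).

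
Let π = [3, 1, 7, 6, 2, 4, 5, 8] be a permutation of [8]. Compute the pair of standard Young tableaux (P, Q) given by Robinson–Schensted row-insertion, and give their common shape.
P = [1, 2, 4, 5, 8] / [3, 6] / [7];  Q = [1, 3, 6, 7, 8] / [2, 4] / [5];  common shape = (5, 2, 1)

Row-insert the values π_1, π_2, … into P one at a time, bumping the leftmost entry strictly greater than the inserted value down to the next row. The recording tableau Q records, in position (i, j), the step at which that cell was added to P.
  Insert 3 (step 1): P = [3];  Q = [1]
  Insert 1 (step 2): P = [1] / [3];  Q = [1] / [2]
  Insert 7 (step 3): P = [1, 7] / [3];  Q = [1, 3] / [2]
  Insert 6 (step 4): P = [1, 6] / [3, 7];  Q = [1, 3] / [2, 4]
  Insert 2 (step 5): P = [1, 2] / [3, 6] / [7];  Q = [1, 3] / [2, 4] / [5]
  Insert 4 (step 6): P = [1, 2, 4] / [3, 6] / [7];  Q = [1, 3, 6] / [2, 4] / [5]
  Insert 5 (step 7): P = [1, 2, 4, 5] / [3, 6] / [7];  Q = [1, 3, 6, 7] / [2, 4] / [5]
  Insert 8 (step 8): P = [1, 2, 4, 5, 8] / [3, 6] / [7];  Q = [1, 3, 6, 7, 8] / [2, 4] / [5]
Final shape: (5, 2, 1).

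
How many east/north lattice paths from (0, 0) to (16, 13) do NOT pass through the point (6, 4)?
Number of paths = 48464535

Total paths from (0, 0) to (16, 13): C(29, 16) = 67863915. Paths through (6, 4): (paths (0, 0) → (6, 4)) × (paths (6, 4) → (16, 13)) = C(10, 6) · C(19, 10) = 210 · 92378 = 19399380. Avoidance count = 67863915 − 19399380 = 48464535.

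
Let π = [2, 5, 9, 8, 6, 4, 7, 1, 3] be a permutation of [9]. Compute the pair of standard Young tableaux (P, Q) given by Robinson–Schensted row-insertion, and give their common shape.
P = [1, 3, 6, 7] / [2, 4] / [5] / [8] / [9];  Q = [1, 2, 3, 7] / [4, 9] / [5] / [6] / [8];  common shape = (4, 2, 1, 1, 1)

Row-insert the values π_1, π_2, … into P one at a time, bumping the leftmost entry strictly greater than the inserted value down to the next row. The recording tableau Q records, in position (i, j), the step at which that cell was added to P.
  Insert 2 (step 1): P = [2];  Q = [1]
  Insert 5 (step 2): P = [2, 5];  Q = [1, 2]
  Insert 9 (step 3): P = [2, 5, 9];  Q = [1, 2, 3]
  Insert 8 (step 4): P = [2, 5, 8] / [9];  Q = [1, 2, 3] / [4]
  Insert 6 (step 5): P = [2, 5, 6] / [8] / [9];  Q = [1, 2, 3] / [4] / [5]
  Insert 4 (step 6): P = [2, 4, 6] / [5] / [8] / [9];  Q = [1, 2, 3] / [4] / [5] / [6]
  Insert 7 (step 7): P = [2, 4, 6, 7] / [5] / [8] / [9];  Q = [1, 2, 3, 7] / [4] / [5] / [6]
  Insert 1 (step 8): P = [1, 4, 6, 7] / [2] / [5] / [8] / [9];  Q = [1, 2, 3, 7] / [4] / [5] / [6] / [8]
  Insert 3 (step 9): P = [1, 3, 6, 7] / [2, 4] / [5] / [8] / [9];  Q = [1, 2, 3, 7] / [4, 9] / [5] / [6] / [8]
Final shape: (4, 2, 1, 1, 1).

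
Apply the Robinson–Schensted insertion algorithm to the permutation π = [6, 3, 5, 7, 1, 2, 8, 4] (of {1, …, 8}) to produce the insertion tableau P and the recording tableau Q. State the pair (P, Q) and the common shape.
P = [1, 2, 4, 8] / [3, 5, 7] / [6];  Q = [1, 3, 4, 7] / [2, 6, 8] / [5];  common shape = (4, 3, 1)

Row-insert the values π_1, π_2, … into P one at a time, bumping the leftmost entry strictly greater than the inserted value down to the next row. The recording tableau Q records, in position (i, j), the step at which that cell was added to P.
  Insert 6 (step 1): P = [6];  Q = [1]
  Insert 3 (step 2): P = [3] / [6];  Q = [1] / [2]
  Insert 5 (step 3): P = [3, 5] / [6];  Q = [1, 3] / [2]
  Insert 7 (step 4): P = [3, 5, 7] / [6];  Q = [1, 3, 4] / [2]
  Insert 1 (step 5): P = [1, 5, 7] / [3] / [6];  Q = [1, 3, 4] / [2] / [5]
  Insert 2 (step 6): P = [1, 2, 7] / [3, 5] / [6];  Q = [1, 3, 4] / [2, 6] / [5]
  Insert 8 (step 7): P = [1, 2, 7, 8] / [3, 5] / [6];  Q = [1, 3, 4, 7] / [2, 6] / [5]
  Insert 4 (step 8): P = [1, 2, 4, 8] / [3, 5, 7] / [6];  Q = [1, 3, 4, 7] / [2, 6, 8] / [5]
Final shape: (4, 3, 1).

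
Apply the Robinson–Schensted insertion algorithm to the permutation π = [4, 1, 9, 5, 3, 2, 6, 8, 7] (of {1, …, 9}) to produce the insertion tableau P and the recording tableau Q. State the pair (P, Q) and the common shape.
P = [1, 2, 6, 7] / [3, 5, 8] / [4] / [9];  Q = [1, 3, 7, 8] / [2, 4, 9] / [5] / [6];  common shape = (4, 3, 1, 1)

Row-insert the values π_1, π_2, … into P one at a time, bumping the leftmost entry strictly greater than the inserted value down to the next row. The recording tableau Q records, in position (i, j), the step at which that cell was added to P.
  Insert 4 (step 1): P = [4];  Q = [1]
  Insert 1 (step 2): P = [1] / [4];  Q = [1] / [2]
  Insert 9 (step 3): P = [1, 9] / [4];  Q = [1, 3] / [2]
  Insert 5 (step 4): P = [1, 5] / [4, 9];  Q = [1, 3] / [2, 4]
  Insert 3 (step 5): P = [1, 3] / [4, 5] / [9];  Q = [1, 3] / [2, 4] / [5]
  Insert 2 (step 6): P = [1, 2] / [3, 5] / [4] / [9];  Q = [1, 3] / [2, 4] / [5] / [6]
  Insert 6 (step 7): P = [1, 2, 6] / [3, 5] / [4] / [9];  Q = [1, 3, 7] / [2, 4] / [5] / [6]
  Insert 8 (step 8): P = [1, 2, 6, 8] / [3, 5] / [4] / [9];  Q = [1, 3, 7, 8] / [2, 4] / [5] / [6]
  Insert 7 (step 9): P = [1, 2, 6, 7] / [3, 5, 8] / [4] / [9];  Q = [1, 3, 7, 8] / [2, 4, 9] / [5] / [6]
Final shape: (4, 3, 1, 1).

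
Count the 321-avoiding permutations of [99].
C_99 = 227508830794229349661819540395688853956041682601541047340

These 321-avoiding permutations are counted by the Catalan number C_n = (1/(n + 1)) · C(2n, n). For n = 99: C_99 = (1/100) · C(198, 99) = 22750883079422934966181954039568885395604168260154104734000/100 = 227508830794229349661819540395688853956041682601541047340.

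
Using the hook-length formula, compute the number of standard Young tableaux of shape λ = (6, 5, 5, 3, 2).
# SYT of shape (6, 5, 5, 3, 2) = 299304720

Hook-length formula: f^λ = n! / Π hook(c), product over all cells c of the Young diagram. For λ = (6, 5, 5, 3, 2), n = 21 boxes. Hook lengths by row (left-to-right, top-to-bottom): [10, 9, 7, 5, 4, 1]; [8, 7, 5, 3, 2]; [7, 6, 4, 2, 1]; [4, 3, 1]; [2, 1]. Product of hooks = 170698752000. So f^λ = 21! / 170698752000 = 51090942171709440000 / 170698752000 = 299304720.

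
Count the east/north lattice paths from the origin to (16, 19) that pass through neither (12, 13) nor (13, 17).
Number of paths = 2030282450

Inclusion–exclusion. Total paths: C(35, 16) = 4059928950. Through P₁: C(25, 12)·C(10, 4) = 1092063000. Through P₂: C(30, 13)·C(5, 3) = 1197598500. Since P₁ is strictly southwest of P₂, a monotone path through both must visit P₁ then P₂; paths through both = C(25, 12)·C(5, 1)·C(5, 3) = 260015000. Avoid both = 4059928950 − 1092063000 − 1197598500 + 260015000 = 2030282450.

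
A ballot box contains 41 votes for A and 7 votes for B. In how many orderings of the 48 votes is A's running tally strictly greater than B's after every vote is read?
Strict-lead orderings = 52153926

Total orderings of the 48 votes with 41 for A: C(48, 41) = 73629072. By the Bertrand ballot formula (Cycle Lemma / reflection principle), the number of orderings in which A is strictly ahead of B throughout is (p − q)/(p + q) · C(p + q, p) = (41 − 7)/(41 + 7) · 73629072 = 52153926.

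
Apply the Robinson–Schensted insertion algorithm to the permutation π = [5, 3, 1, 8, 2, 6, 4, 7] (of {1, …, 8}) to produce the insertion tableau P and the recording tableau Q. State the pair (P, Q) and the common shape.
P = [1, 2, 4, 7] / [3, 6] / [5, 8];  Q = [1, 4, 6, 8] / [2, 5] / [3, 7];  common shape = (4, 2, 2)

Row-insert the values π_1, π_2, … into P one at a time, bumping the leftmost entry strictly greater than the inserted value down to the next row. The recording tableau Q records, in position (i, j), the step at which that cell was added to P.
  Insert 5 (step 1): P = [5];  Q = [1]
  Insert 3 (step 2): P = [3] / [5];  Q = [1] / [2]
  Insert 1 (step 3): P = [1] / [3] / [5];  Q = [1] / [2] / [3]
  Insert 8 (step 4): P = [1, 8] / [3] / [5];  Q = [1, 4] / [2] / [3]
  Insert 2 (step 5): P = [1, 2] / [3, 8] / [5];  Q = [1, 4] / [2, 5] / [3]
  Insert 6 (step 6): P = [1, 2, 6] / [3, 8] / [5];  Q = [1, 4, 6] / [2, 5] / [3]
  Insert 4 (step 7): P = [1, 2, 4] / [3, 6] / [5, 8];  Q = [1, 4, 6] / [2, 5] / [3, 7]
  Insert 7 (step 8): P = [1, 2, 4, 7] / [3, 6] / [5, 8];  Q = [1, 4, 6, 8] / [2, 5] / [3, 7]
Final shape: (4, 2, 2).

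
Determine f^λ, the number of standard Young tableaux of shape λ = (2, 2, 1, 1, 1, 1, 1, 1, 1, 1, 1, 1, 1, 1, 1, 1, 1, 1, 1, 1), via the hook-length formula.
# SYT of shape (2, 2, 1, 1, 1, 1, 1, 1, 1, 1, 1, 1, 1, 1, 1, 1, 1, 1, 1, 1) = 209

Hook-length formula: f^λ = n! / Π hook(c), product over all cells c of the Young diagram. For λ = (2, 2, 1, 1, 1, 1, 1, 1, 1, 1, 1, 1, 1, 1, 1, 1, 1, 1, 1, 1), n = 22 boxes. Hook lengths by row (left-to-right, top-to-bottom): [21, 2]; [20, 1]; [18]; [17]; [16]; [15]; [14]; [13]; [12]; [11]; [10]; [9]; [8]; [7]; [6]; [5]; [4]; [3]; [2]; [1]. Product of hooks = 5377993912811520000. So f^λ = 22! / 5377993912811520000 = 1124000727777607680000 / 5377993912811520000 = 209.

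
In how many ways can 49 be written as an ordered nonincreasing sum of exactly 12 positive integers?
p(49, 12 parts) = 14552

Partitions of n into exactly k parts are in bijection with partitions of n − k into at most k parts (subtract 1 from each part). So p(49, exactly 12) = p(37, parts ≤ 12). Computing via the recurrence p(m, j) = p(m, j−1) + p(m−j, j) gives 14552.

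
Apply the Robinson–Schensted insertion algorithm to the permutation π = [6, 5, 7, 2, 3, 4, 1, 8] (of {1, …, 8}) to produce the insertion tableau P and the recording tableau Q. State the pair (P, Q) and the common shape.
P = [1, 3, 4, 8] / [2, 7] / [5] / [6];  Q = [1, 3, 6, 8] / [2, 5] / [4] / [7];  common shape = (4, 2, 1, 1)

Row-insert the values π_1, π_2, … into P one at a time, bumping the leftmost entry strictly greater than the inserted value down to the next row. The recording tableau Q records, in position (i, j), the step at which that cell was added to P.
  Insert 6 (step 1): P = [6];  Q = [1]
  Insert 5 (step 2): P = [5] / [6];  Q = [1] / [2]
  Insert 7 (step 3): P = [5, 7] / [6];  Q = [1, 3] / [2]
  Insert 2 (step 4): P = [2, 7] / [5] / [6];  Q = [1, 3] / [2] / [4]
  Insert 3 (step 5): P = [2, 3] / [5, 7] / [6];  Q = [1, 3] / [2, 5] / [4]
  Insert 4 (step 6): P = [2, 3, 4] / [5, 7] / [6];  Q = [1, 3, 6] / [2, 5] / [4]
  Insert 1 (step 7): P = [1, 3, 4] / [2, 7] / [5] / [6];  Q = [1, 3, 6] / [2, 5] / [4] / [7]
  Insert 8 (step 8): P = [1, 3, 4, 8] / [2, 7] / [5] / [6];  Q = [1, 3, 6, 8] / [2, 5] / [4] / [7]
Final shape: (4, 2, 1, 1).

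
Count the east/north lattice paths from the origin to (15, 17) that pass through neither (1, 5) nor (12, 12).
Number of paths = 367036648

Inclusion–exclusion. Total paths: C(32, 15) = 565722720. Through P₁: C(6, 1)·C(26, 14) = 57946200. Through P₂: C(24, 12)·C(8, 3) = 151432736. Since P₁ is strictly southwest of P₂, a monotone path through both must visit P₁ then P₂; paths through both = C(6, 1)·C(18, 11)·C(8, 3) = 10692864. Avoid both = 565722720 − 57946200 − 151432736 + 10692864 = 367036648.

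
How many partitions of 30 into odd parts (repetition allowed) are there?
p_odd(30) = 296

Enumerate partitions using only odd parts via the recurrence o(n, m) = o(n, m−2) + o(n−m, m) over odd m, starting from the largest odd part ≤ n. This gives p_odd(30) = 296. (Euler's theorem: equals the count of distinct-part partitions.)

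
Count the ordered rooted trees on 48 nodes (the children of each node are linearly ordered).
C_47 = 33868773757191046886429490

These ordered rooted trees are counted by the Catalan number C_n = (1/(n + 1)) · C(2n, n). For n = 47: C_47 = (1/48) · C(94, 47) = 1625701140345170250548615520/48 = 33868773757191046886429490.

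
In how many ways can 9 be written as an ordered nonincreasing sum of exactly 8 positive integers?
p(9, 8 parts) = 1

Partitions of n into exactly k parts ↔ partitions of n − k into at most k parts (subtract 1 from each part). For n = 9, k = 8, the partitions are: 2+1+1+1+1+1+1+1. Count = 1.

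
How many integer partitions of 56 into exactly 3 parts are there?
p(56, 3 parts) = 261

Partitions of n into exactly k parts are in bijection with partitions of n − k into at most k parts (subtract 1 from each part). So p(56, exactly 3) = p(53, parts ≤ 3). Computing via the recurrence p(m, j) = p(m, j−1) + p(m−j, j) gives 261.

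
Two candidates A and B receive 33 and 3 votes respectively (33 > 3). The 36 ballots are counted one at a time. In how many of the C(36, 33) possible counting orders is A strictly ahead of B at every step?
Strict-lead orderings = 5950

Total orderings of the 36 votes with 33 for A: C(36, 33) = 7140. By the Bertrand ballot formula (Cycle Lemma / reflection principle), the number of orderings in which A is strictly ahead of B throughout is (p − q)/(p + q) · C(p + q, p) = (33 − 3)/(33 + 3) · 7140 = 5950.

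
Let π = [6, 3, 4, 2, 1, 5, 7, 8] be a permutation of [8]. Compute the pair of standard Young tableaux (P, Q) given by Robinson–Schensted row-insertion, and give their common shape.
P = [1, 4, 5, 7, 8] / [2] / [3] / [6];  Q = [1, 3, 6, 7, 8] / [2] / [4] / [5];  common shape = (5, 1, 1, 1)

Row-insert the values π_1, π_2, … into P one at a time, bumping the leftmost entry strictly greater than the inserted value down to the next row. The recording tableau Q records, in position (i, j), the step at which that cell was added to P.
  Insert 6 (step 1): P = [6];  Q = [1]
  Insert 3 (step 2): P = [3] / [6];  Q = [1] / [2]
  Insert 4 (step 3): P = [3, 4] / [6];  Q = [1, 3] / [2]
  Insert 2 (step 4): P = [2, 4] / [3] / [6];  Q = [1, 3] / [2] / [4]
  Insert 1 (step 5): P = [1, 4] / [2] / [3] / [6];  Q = [1, 3] / [2] / [4] / [5]
  Insert 5 (step 6): P = [1, 4, 5] / [2] / [3] / [6];  Q = [1, 3, 6] / [2] / [4] / [5]
  Insert 7 (step 7): P = [1, 4, 5, 7] / [2] / [3] / [6];  Q = [1, 3, 6, 7] / [2] / [4] / [5]
  Insert 8 (step 8): P = [1, 4, 5, 7, 8] / [2] / [3] / [6];  Q = [1, 3, 6, 7, 8] / [2] / [4] / [5]
Final shape: (5, 1, 1, 1).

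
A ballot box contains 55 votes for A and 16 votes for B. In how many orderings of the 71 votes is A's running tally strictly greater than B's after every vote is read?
Strict-lead orderings = 1758609187873356

Total orderings of the 71 votes with 55 for A: C(71, 55) = 3201570572795084. By the Bertrand ballot formula (Cycle Lemma / reflection principle), the number of orderings in which A is strictly ahead of B throughout is (p − q)/(p + q) · C(p + q, p) = (55 − 16)/(55 + 16) · 3201570572795084 = 1758609187873356.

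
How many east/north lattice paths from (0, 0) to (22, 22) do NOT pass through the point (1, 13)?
Number of paths = 2103898663620

Total paths from (0, 0) to (22, 22): C(44, 22) = 2104098963720. Paths through (1, 13): (paths (0, 0) → (1, 13)) × (paths (1, 13) → (22, 22)) = C(14, 1) · C(30, 21) = 14 · 14307150 = 200300100. Avoidance count = 2104098963720 − 200300100 = 2103898663620.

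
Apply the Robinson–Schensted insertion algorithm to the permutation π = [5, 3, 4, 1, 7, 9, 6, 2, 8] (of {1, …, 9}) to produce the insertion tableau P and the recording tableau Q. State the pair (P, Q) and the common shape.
P = [1, 2, 6, 8] / [3, 4, 9] / [5, 7];  Q = [1, 3, 5, 6] / [2, 7, 9] / [4, 8];  common shape = (4, 3, 2)

Row-insert the values π_1, π_2, … into P one at a time, bumping the leftmost entry strictly greater than the inserted value down to the next row. The recording tableau Q records, in position (i, j), the step at which that cell was added to P.
  Insert 5 (step 1): P = [5];  Q = [1]
  Insert 3 (step 2): P = [3] / [5];  Q = [1] / [2]
  Insert 4 (step 3): P = [3, 4] / [5];  Q = [1, 3] / [2]
  Insert 1 (step 4): P = [1, 4] / [3] / [5];  Q = [1, 3] / [2] / [4]
  Insert 7 (step 5): P = [1, 4, 7] / [3] / [5];  Q = [1, 3, 5] / [2] / [4]
  Insert 9 (step 6): P = [1, 4, 7, 9] / [3] / [5];  Q = [1, 3, 5, 6] / [2] / [4]
  Insert 6 (step 7): P = [1, 4, 6, 9] / [3, 7] / [5];  Q = [1, 3, 5, 6] / [2, 7] / [4]
  Insert 2 (step 8): P = [1, 2, 6, 9] / [3, 4] / [5, 7];  Q = [1, 3, 5, 6] / [2, 7] / [4, 8]
  Insert 8 (step 9): P = [1, 2, 6, 8] / [3, 4, 9] / [5, 7];  Q = [1, 3, 5, 6] / [2, 7, 9] / [4, 8]
Final shape: (4, 3, 2).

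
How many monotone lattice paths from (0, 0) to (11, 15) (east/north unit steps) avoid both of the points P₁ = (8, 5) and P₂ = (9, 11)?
Number of paths = 4973813

Inclusion–exclusion. Total paths: C(26, 11) = 7726160. Through P₁: C(13, 8)·C(13, 3) = 368082. Through P₂: C(20, 9)·C(6, 2) = 2519400. Since P₁ is strictly southwest of P₂, a monotone path through both must visit P₁ then P₂; paths through both = C(13, 8)·C(7, 1)·C(6, 2) = 135135. Avoid both = 7726160 − 368082 − 2519400 + 135135 = 4973813.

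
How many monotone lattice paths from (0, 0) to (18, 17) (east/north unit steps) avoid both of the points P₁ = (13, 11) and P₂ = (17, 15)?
Number of paths = 2211371202

Inclusion–exclusion. Total paths: C(35, 18) = 4537567650. Through P₁: C(24, 13)·C(11, 5) = 1153218528. Through P₂: C(32, 17)·C(3, 1) = 1697168160. Since P₁ is strictly southwest of P₂, a monotone path through both must visit P₁ then P₂; paths through both = C(24, 13)·C(8, 4)·C(3, 1) = 524190240. Avoid both = 4537567650 − 1153218528 − 1697168160 + 524190240 = 2211371202.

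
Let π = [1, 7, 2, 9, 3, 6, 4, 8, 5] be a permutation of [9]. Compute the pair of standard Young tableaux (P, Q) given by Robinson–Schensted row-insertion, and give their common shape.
P = [1, 2, 3, 4, 5] / [6, 8] / [7, 9];  Q = [1, 2, 4, 6, 8] / [3, 5] / [7, 9];  common shape = (5, 2, 2)

Row-insert the values π_1, π_2, … into P one at a time, bumping the leftmost entry strictly greater than the inserted value down to the next row. The recording tableau Q records, in position (i, j), the step at which that cell was added to P.
  Insert 1 (step 1): P = [1];  Q = [1]
  Insert 7 (step 2): P = [1, 7];  Q = [1, 2]
  Insert 2 (step 3): P = [1, 2] / [7];  Q = [1, 2] / [3]
  Insert 9 (step 4): P = [1, 2, 9] / [7];  Q = [1, 2, 4] / [3]
  Insert 3 (step 5): P = [1, 2, 3] / [7, 9];  Q = [1, 2, 4] / [3, 5]
  Insert 6 (step 6): P = [1, 2, 3, 6] / [7, 9];  Q = [1, 2, 4, 6] / [3, 5]
  Insert 4 (step 7): P = [1, 2, 3, 4] / [6, 9] / [7];  Q = [1, 2, 4, 6] / [3, 5] / [7]
  Insert 8 (step 8): P = [1, 2, 3, 4, 8] / [6, 9] / [7];  Q = [1, 2, 4, 6, 8] / [3, 5] / [7]
  Insert 5 (step 9): P = [1, 2, 3, 4, 5] / [6, 8] / [7, 9];  Q = [1, 2, 4, 6, 8] / [3, 5] / [7, 9]
Final shape: (5, 2, 2).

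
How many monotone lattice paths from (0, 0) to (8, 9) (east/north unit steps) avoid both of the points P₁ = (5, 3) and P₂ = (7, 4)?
Number of paths = 18634

Inclusion–exclusion. Total paths: C(17, 8) = 24310. Through P₁: C(8, 5)·C(9, 3) = 4704. Through P₂: C(11, 7)·C(6, 1) = 1980. Since P₁ is strictly southwest of P₂, a monotone path through both must visit P₁ then P₂; paths through both = C(8, 5)·C(3, 2)·C(6, 1) = 1008. Avoid both = 24310 − 4704 − 1980 + 1008 = 18634.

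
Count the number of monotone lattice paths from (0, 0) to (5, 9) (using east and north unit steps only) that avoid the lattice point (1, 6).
Number of paths = 1757

Total paths from (0, 0) to (5, 9): C(14, 5) = 2002. Paths through (1, 6): (paths (0, 0) → (1, 6)) × (paths (1, 6) → (5, 9)) = C(7, 1) · C(7, 4) = 7 · 35 = 245. Avoidance count = 2002 − 245 = 1757.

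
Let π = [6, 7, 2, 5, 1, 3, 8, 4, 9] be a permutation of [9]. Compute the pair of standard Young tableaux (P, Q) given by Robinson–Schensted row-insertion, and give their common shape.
P = [1, 3, 4, 9] / [2, 5, 8] / [6, 7];  Q = [1, 2, 7, 9] / [3, 4, 8] / [5, 6];  common shape = (4, 3, 2)

Row-insert the values π_1, π_2, … into P one at a time, bumping the leftmost entry strictly greater than the inserted value down to the next row. The recording tableau Q records, in position (i, j), the step at which that cell was added to P.
  Insert 6 (step 1): P = [6];  Q = [1]
  Insert 7 (step 2): P = [6, 7];  Q = [1, 2]
  Insert 2 (step 3): P = [2, 7] / [6];  Q = [1, 2] / [3]
  Insert 5 (step 4): P = [2, 5] / [6, 7];  Q = [1, 2] / [3, 4]
  Insert 1 (step 5): P = [1, 5] / [2, 7] / [6];  Q = [1, 2] / [3, 4] / [5]
  Insert 3 (step 6): P = [1, 3] / [2, 5] / [6, 7];  Q = [1, 2] / [3, 4] / [5, 6]
  Insert 8 (step 7): P = [1, 3, 8] / [2, 5] / [6, 7];  Q = [1, 2, 7] / [3, 4] / [5, 6]
  Insert 4 (step 8): P = [1, 3, 4] / [2, 5, 8] / [6, 7];  Q = [1, 2, 7] / [3, 4, 8] / [5, 6]
  Insert 9 (step 9): P = [1, 3, 4, 9] / [2, 5, 8] / [6, 7];  Q = [1, 2, 7, 9] / [3, 4, 8] / [5, 6]
Final shape: (4, 3, 2).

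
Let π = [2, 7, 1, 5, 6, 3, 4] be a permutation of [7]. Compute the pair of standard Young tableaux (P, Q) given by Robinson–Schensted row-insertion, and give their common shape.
P = [1, 3, 4] / [2, 5, 6] / [7];  Q = [1, 2, 5] / [3, 4, 7] / [6];  common shape = (3, 3, 1)

Row-insert the values π_1, π_2, … into P one at a time, bumping the leftmost entry strictly greater than the inserted value down to the next row. The recording tableau Q records, in position (i, j), the step at which that cell was added to P.
  Insert 2 (step 1): P = [2];  Q = [1]
  Insert 7 (step 2): P = [2, 7];  Q = [1, 2]
  Insert 1 (step 3): P = [1, 7] / [2];  Q = [1, 2] / [3]
  Insert 5 (step 4): P = [1, 5] / [2, 7];  Q = [1, 2] / [3, 4]
  Insert 6 (step 5): P = [1, 5, 6] / [2, 7];  Q = [1, 2, 5] / [3, 4]
  Insert 3 (step 6): P = [1, 3, 6] / [2, 5] / [7];  Q = [1, 2, 5] / [3, 4] / [6]
  Insert 4 (step 7): P = [1, 3, 4] / [2, 5, 6] / [7];  Q = [1, 2, 5] / [3, 4, 7] / [6]
Final shape: (3, 3, 1).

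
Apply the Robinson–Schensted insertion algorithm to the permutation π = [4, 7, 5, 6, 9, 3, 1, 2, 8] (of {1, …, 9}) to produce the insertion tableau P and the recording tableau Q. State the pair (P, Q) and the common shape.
P = [1, 2, 6, 8] / [3, 5, 9] / [4] / [7];  Q = [1, 2, 4, 5] / [3, 8, 9] / [6] / [7];  common shape = (4, 3, 1, 1)

Row-insert the values π_1, π_2, … into P one at a time, bumping the leftmost entry strictly greater than the inserted value down to the next row. The recording tableau Q records, in position (i, j), the step at which that cell was added to P.
  Insert 4 (step 1): P = [4];  Q = [1]
  Insert 7 (step 2): P = [4, 7];  Q = [1, 2]
  Insert 5 (step 3): P = [4, 5] / [7];  Q = [1, 2] / [3]
  Insert 6 (step 4): P = [4, 5, 6] / [7];  Q = [1, 2, 4] / [3]
  Insert 9 (step 5): P = [4, 5, 6, 9] / [7];  Q = [1, 2, 4, 5] / [3]
  Insert 3 (step 6): P = [3, 5, 6, 9] / [4] / [7];  Q = [1, 2, 4, 5] / [3] / [6]
  Insert 1 (step 7): P = [1, 5, 6, 9] / [3] / [4] / [7];  Q = [1, 2, 4, 5] / [3] / [6] / [7]
  Insert 2 (step 8): P = [1, 2, 6, 9] / [3, 5] / [4] / [7];  Q = [1, 2, 4, 5] / [3, 8] / [6] / [7]
  Insert 8 (step 9): P = [1, 2, 6, 8] / [3, 5, 9] / [4] / [7];  Q = [1, 2, 4, 5] / [3, 8, 9] / [6] / [7]
Final shape: (4, 3, 1, 1).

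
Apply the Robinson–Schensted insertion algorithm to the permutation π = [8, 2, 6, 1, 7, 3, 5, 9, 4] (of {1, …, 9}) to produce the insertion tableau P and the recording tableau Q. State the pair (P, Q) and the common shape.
P = [1, 3, 4, 9] / [2, 5, 7] / [6] / [8];  Q = [1, 3, 5, 8] / [2, 6, 7] / [4] / [9];  common shape = (4, 3, 1, 1)

Row-insert the values π_1, π_2, … into P one at a time, bumping the leftmost entry strictly greater than the inserted value down to the next row. The recording tableau Q records, in position (i, j), the step at which that cell was added to P.
  Insert 8 (step 1): P = [8];  Q = [1]
  Insert 2 (step 2): P = [2] / [8];  Q = [1] / [2]
  Insert 6 (step 3): P = [2, 6] / [8];  Q = [1, 3] / [2]
  Insert 1 (step 4): P = [1, 6] / [2] / [8];  Q = [1, 3] / [2] / [4]
  Insert 7 (step 5): P = [1, 6, 7] / [2] / [8];  Q = [1, 3, 5] / [2] / [4]
  Insert 3 (step 6): P = [1, 3, 7] / [2, 6] / [8];  Q = [1, 3, 5] / [2, 6] / [4]
  Insert 5 (step 7): P = [1, 3, 5] / [2, 6, 7] / [8];  Q = [1, 3, 5] / [2, 6, 7] / [4]
  Insert 9 (step 8): P = [1, 3, 5, 9] / [2, 6, 7] / [8];  Q = [1, 3, 5, 8] / [2, 6, 7] / [4]
  Insert 4 (step 9): P = [1, 3, 4, 9] / [2, 5, 7] / [6] / [8];  Q = [1, 3, 5, 8] / [2, 6, 7] / [4] / [9]
Final shape: (4, 3, 1, 1).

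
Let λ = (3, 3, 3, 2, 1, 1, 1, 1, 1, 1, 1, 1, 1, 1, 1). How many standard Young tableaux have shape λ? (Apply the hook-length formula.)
# SYT of shape (3, 3, 3, 2, 1, 1, 1, 1, 1, 1, 1, 1, 1, 1, 1) = 1474704

Hook-length formula: f^λ = n! / Π hook(c), product over all cells c of the Young diagram. For λ = (3, 3, 3, 2, 1, 1, 1, 1, 1, 1, 1, 1, 1, 1, 1), n = 22 boxes. Hook lengths by row (left-to-right, top-to-bottom): [17, 5, 3]; [16, 4, 2]; [15, 3, 1]; [13, 1]; [11]; [10]; [9]; [8]; [7]; [6]; [5]; [4]; [3]; [2]; [1]. Product of hooks = 762187345920000. So f^λ = 22! / 762187345920000 = 1124000727777607680000 / 762187345920000 = 1474704.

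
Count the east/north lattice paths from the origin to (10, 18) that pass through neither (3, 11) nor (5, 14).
Number of paths = 10867374

Inclusion–exclusion. Total paths: C(28, 10) = 13123110. Through P₁: C(14, 3)·C(14, 7) = 1249248. Through P₂: C(19, 5)·C(9, 5) = 1465128. Since P₁ is strictly southwest of P₂, a monotone path through both must visit P₁ then P₂; paths through both = C(14, 3)·C(5, 2)·C(9, 5) = 458640. Avoid both = 13123110 − 1249248 − 1465128 + 458640 = 10867374.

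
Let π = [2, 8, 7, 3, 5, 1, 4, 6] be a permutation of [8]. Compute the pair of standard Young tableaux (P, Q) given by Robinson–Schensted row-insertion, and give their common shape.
P = [1, 3, 4, 6] / [2, 5] / [7] / [8];  Q = [1, 2, 5, 8] / [3, 7] / [4] / [6];  common shape = (4, 2, 1, 1)

Row-insert the values π_1, π_2, … into P one at a time, bumping the leftmost entry strictly greater than the inserted value down to the next row. The recording tableau Q records, in position (i, j), the step at which that cell was added to P.
  Insert 2 (step 1): P = [2];  Q = [1]
  Insert 8 (step 2): P = [2, 8];  Q = [1, 2]
  Insert 7 (step 3): P = [2, 7] / [8];  Q = [1, 2] / [3]
  Insert 3 (step 4): P = [2, 3] / [7] / [8];  Q = [1, 2] / [3] / [4]
  Insert 5 (step 5): P = [2, 3, 5] / [7] / [8];  Q = [1, 2, 5] / [3] / [4]
  Insert 1 (step 6): P = [1, 3, 5] / [2] / [7] / [8];  Q = [1, 2, 5] / [3] / [4] / [6]
  Insert 4 (step 7): P = [1, 3, 4] / [2, 5] / [7] / [8];  Q = [1, 2, 5] / [3, 7] / [4] / [6]
  Insert 6 (step 8): P = [1, 3, 4, 6] / [2, 5] / [7] / [8];  Q = [1, 2, 5, 8] / [3, 7] / [4] / [6]
Final shape: (4, 2, 1, 1).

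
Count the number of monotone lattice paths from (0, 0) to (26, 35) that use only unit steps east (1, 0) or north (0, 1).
Number of paths = 121801604478231762

A monotone lattice path from (0, 0) to (26, 35) consists of 26 east steps and 35 north steps in some order, so it is determined by which 26 of the 61 steps are east. The count is C(61, 26) = 121801604478231762.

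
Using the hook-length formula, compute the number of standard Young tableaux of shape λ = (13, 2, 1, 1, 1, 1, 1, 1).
# SYT of shape (13, 2, 1, 1, 1, 1, 1, 1) = 854658

Hook-length formula: f^λ = n! / Π hook(c), product over all cells c of the Young diagram. For λ = (13, 2, 1, 1, 1, 1, 1, 1), n = 21 boxes. Hook lengths by row (left-to-right, top-to-bottom): [20, 13, 11, 10, 9, 8, 7, 6, 5, 4, 3, 2, 1]; [8, 1]; [6]; [5]; [4]; [3]; [2]; [1]. Product of hooks = 59779399680000. So f^λ = 21! / 59779399680000 = 51090942171709440000 / 59779399680000 = 854658.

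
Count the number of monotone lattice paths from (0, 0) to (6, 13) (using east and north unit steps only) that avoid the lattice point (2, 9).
Number of paths = 23282

Total paths from (0, 0) to (6, 13): C(19, 6) = 27132. Paths through (2, 9): (paths (0, 0) → (2, 9)) × (paths (2, 9) → (6, 13)) = C(11, 2) · C(8, 4) = 55 · 70 = 3850. Avoidance count = 27132 − 3850 = 23282.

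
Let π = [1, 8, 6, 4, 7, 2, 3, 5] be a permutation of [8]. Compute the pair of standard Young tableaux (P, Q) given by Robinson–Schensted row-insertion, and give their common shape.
P = [1, 2, 3, 5] / [4, 7] / [6] / [8];  Q = [1, 2, 5, 8] / [3, 7] / [4] / [6];  common shape = (4, 2, 1, 1)

Row-insert the values π_1, π_2, … into P one at a time, bumping the leftmost entry strictly greater than the inserted value down to the next row. The recording tableau Q records, in position (i, j), the step at which that cell was added to P.
  Insert 1 (step 1): P = [1];  Q = [1]
  Insert 8 (step 2): P = [1, 8];  Q = [1, 2]
  Insert 6 (step 3): P = [1, 6] / [8];  Q = [1, 2] / [3]
  Insert 4 (step 4): P = [1, 4] / [6] / [8];  Q = [1, 2] / [3] / [4]
  Insert 7 (step 5): P = [1, 4, 7] / [6] / [8];  Q = [1, 2, 5] / [3] / [4]
  Insert 2 (step 6): P = [1, 2, 7] / [4] / [6] / [8];  Q = [1, 2, 5] / [3] / [4] / [6]
  Insert 3 (step 7): P = [1, 2, 3] / [4, 7] / [6] / [8];  Q = [1, 2, 5] / [3, 7] / [4] / [6]
  Insert 5 (step 8): P = [1, 2, 3, 5] / [4, 7] / [6] / [8];  Q = [1, 2, 5, 8] / [3, 7] / [4] / [6]
Final shape: (4, 2, 1, 1).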